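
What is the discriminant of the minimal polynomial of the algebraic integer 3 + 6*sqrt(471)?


The element 3 + 6*sqrt(471) has minimal polynomial:
x^2 - 6*x - 16947
Discriminant = (-6)^2 - 4*(-16947)
= 36 + 67788
= 67824

67824


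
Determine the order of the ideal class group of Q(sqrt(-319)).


K = Q(sqrt(-319)). d mod 4 = 1, so D = disc(K) = d = -319
h(K) equals the number of primitive reduced positive-definite forms (a, b, c) = a*x^2 + b*x*y + c*y^2 with b^2 - 4ac = D,
where reduced means |b| <= a <= c, with b >= 0 whenever |b| = a or a = c, and primitive means gcd(a, b, c) = 1.
Reduced forces 3a^2 <= |D| = 319, so 1 <= a <= 10; b must have the parity of D, and c = (b^2 - D)/(4a) must be an integer >= a.
Enumerate a = 1..10, b in [-a, a]:
  a=1: (1, 1, 80)  [1]
  a=2: (2, -1, 40), (2, 1, 40)  [2]
  a=3: none
  a=4: (4, -1, 20), (4, 1, 20)  [2]
  a=5: (5, -1, 16), (5, 1, 16)  [2]
  a=6..7: none
  a=8: (8, -1, 10), (8, 1, 10)  [2]
  a=9: none
  a=10: (10, 9, 10)  [1]
Total reduced forms: 1 + 2 + 2 + 2 + 2 + 1 = 10
h = 10

10


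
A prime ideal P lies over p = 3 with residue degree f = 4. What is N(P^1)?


N(P^a) = p^(a*f)
= 3^(1*4)
= 3^4
= 81

81


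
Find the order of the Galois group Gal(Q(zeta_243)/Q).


|Gal(Q(zeta_243)/Q)| = phi(243)
= 162

162


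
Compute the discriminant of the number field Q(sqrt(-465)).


For K = Q(sqrt(d)) with d squarefree: disc(K) = d if d = 1 mod 4, and disc(K) = 4d if d = 2 or 3 mod 4.
Here d = -465, and d mod 4 = 3.
d = 3 mod 4, not 1 (O_K = Z[sqrt(d)]), so disc(K) = 4d = 4 * (-465) = -1860

-1860


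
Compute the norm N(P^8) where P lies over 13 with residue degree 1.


N(P^a) = p^(a*f)
= 13^(8*1)
= 13^8
= 815730721

815730721


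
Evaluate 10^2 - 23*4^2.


x^2 - d*y^2
= 10^2 - 23*4^2
= 100 - 368
= -268

-268


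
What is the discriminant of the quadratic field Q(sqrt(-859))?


For K = Q(sqrt(d)) with d squarefree: disc(K) = d if d = 1 mod 4, and disc(K) = 4d if d = 2 or 3 mod 4.
Here d = -859, and d mod 4 = 1.
d = 1 mod 4 (O_K = Z[(1+sqrt(d))/2]), so disc(K) = d = -859

-859


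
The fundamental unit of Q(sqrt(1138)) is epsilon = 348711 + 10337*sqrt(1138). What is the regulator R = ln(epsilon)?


epsilon = 348711 + 10337*sqrt(1138)
= 697422.0000
R = ln(697422.0000)
= 13.4551

13.4551


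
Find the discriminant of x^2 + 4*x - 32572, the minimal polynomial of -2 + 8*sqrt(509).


The element -2 + 8*sqrt(509) has minimal polynomial:
x^2 + 4*x - 32572
Discriminant = (4)^2 - 4*(-32572)
= 16 + 130288
= 130304

130304


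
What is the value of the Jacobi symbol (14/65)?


Compute (14/65) via quadratic reciprocity:
  pull out 2: (2/65) = +1  (since 65 mod 8 = 1)
  reciprocity: (7/65) -> +(65/7)
  reduce: (2/7)
  pull out 2: (2/7) = +1  (since 7 mod 8 = 7)
  (1/7) = 1
Product of signs = 1

1


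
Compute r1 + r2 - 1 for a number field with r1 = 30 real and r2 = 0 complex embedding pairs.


By Dirichlet's unit theorem:
rank = r1 + r2 - 1
= 30 + 0 - 1
= 29

29


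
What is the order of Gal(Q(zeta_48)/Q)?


|Gal(Q(zeta_48)/Q)| = phi(48)
= 16

16


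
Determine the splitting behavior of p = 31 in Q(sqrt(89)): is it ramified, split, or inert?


K = Q(sqrt(89)). Since d mod 4 = 1, disc(K) = 89.
Check p | disc: 89 mod 31 = 27.
p does not divide disc. Compute Legendre symbol (d/p):
27^((31-1)/2) mod 31 = -1
(d/p) = -1, so p is inert: (p) stays prime with e=1, f=2, g=1.
Therefore p is inert.

inert


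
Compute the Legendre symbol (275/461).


p = 461 is prime, so compute (275/461) with the reciprocity algorithm (Jacobi-symbol steps: pull out 2s via (2/n), flip via reciprocity, reduce):
  reciprocity: (275/461) -> +(461/275)
  reduce: (186/275)
  pull out 2: (2/275) = -1  (since 275 mod 8 = 3)
  reciprocity: (93/275) -> +(275/93)
  reduce: (89/93)
  reciprocity: (89/93) -> +(93/89)
  reduce: (4/89)
  pull out 2: (2/89) = +1  (since 89 mod 8 = 1)
  pull out 2: (2/89) = +1  (since 89 mod 8 = 1)
  (1/89) = 1
Product of signs = -1
(275/461) = -1

-1


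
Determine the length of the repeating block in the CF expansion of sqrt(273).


Run the CF algorithm for sqrt(273).
a_0 = floor(sqrt(273)) = 16; set m_0=0, q_0=1.
Recurrence: m' = q*a - m,  q' = (d - m'^2)/q,  a' = floor((a_0 + m')/q').
  step 1: m=16, q=17, a=1
  step 2: m=1, q=16, a=1
  step 3: m=15, q=3, a=10
  step 4: m=15, q=16, a=1
  step 5: m=1, q=17, a=1
  step 6: m=16, q=1, a=32
a_6 = 2*a_0 = 32, so the period closes here.
sqrt(273) = [16; 1, 1, 10, 1, 1, 32]
Period length = 6

6


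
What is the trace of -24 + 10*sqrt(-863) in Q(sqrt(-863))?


Tr(a + b*sqrt(d)) = (a + b*sqrt(d)) + (a - b*sqrt(d)) = 2a
= 2 * (-24)
= -48

-48


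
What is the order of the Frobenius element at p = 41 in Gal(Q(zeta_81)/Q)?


The Frobenius at p in Gal(Q(zeta_n)/Q) = (Z/nZ)* is the class of p, so its order is ord_81(41), the smallest k >= 1 with 41^k = 1 mod 81.
n = 81 = 3^4, phi(81) = 54; the order divides phi(n).
Divisors of 54: 1, 2, 3, 6, 9, 18, 27, 54
Repeated squaring mod 81: 41^1 = 41, 41^2 = 61, 41^4 = 76, 41^8 = 25, 41^16 = 58, 41^32 = 43
Test divisors in increasing order:
  k=1: 41^1 = 41 mod 81
  k=2: 41^2 = 61 mod 81
  k=3: 41^3 = 61 * 41 = 71 mod 81
  k=6: 41^6 = 76 * 61 = 19 mod 81
  k=9: 41^9 = 25 * 41 = 53 mod 81
  k=18: 41^18 = 58 * 61 = 55 mod 81
  k=27: 41^27 = 58 * 25 * 61 * 41 = 80 mod 81
  k=54: 41^54 = 43 * 58 * 76 * 61 = 1 mod 81  <- first divisor giving 1
Order = 54

54


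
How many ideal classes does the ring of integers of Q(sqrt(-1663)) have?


K = Q(sqrt(-1663)). d mod 4 = 1, so D = disc(K) = d = -1663
h(K) equals the number of primitive reduced positive-definite forms (a, b, c) = a*x^2 + b*x*y + c*y^2 with b^2 - 4ac = D,
where reduced means |b| <= a <= c, with b >= 0 whenever |b| = a or a = c, and primitive means gcd(a, b, c) = 1.
Reduced forces 3a^2 <= |D| = 1663, so 1 <= a <= 23; b must have the parity of D, and c = (b^2 - D)/(4a) must be an integer >= a.
Enumerate a = 1..23, b in [-a, a]:
  a=1: (1, 1, 416)  [1]
  a=2: (2, -1, 208), (2, 1, 208)  [2]
  a=3: none
  a=4: (4, -1, 104), (4, 1, 104)  [2]
  a=5..7: none
  a=8: (8, -1, 52), (8, 1, 52)  [2]
  a=9..10: none
  a=11: (11, -3, 38), (11, 3, 38)  [2]
  a=12: none
  a=13: (13, -1, 32), (13, 1, 32)  [2]
  a=14..15: none
  a=16: (16, -1, 26), (16, 1, 26)  [2]
  a=17..18: none
  a=19: (19, -3, 22), (19, 3, 22)  [2]
  a=20..21: none
  a=22: (22, -19, 23), (22, 19, 23)  [2]
  a=23: none
Total reduced forms: 1 + 2 + 2 + 2 + 2 + 2 + 2 + 2 + 2 = 17
h = 17

17


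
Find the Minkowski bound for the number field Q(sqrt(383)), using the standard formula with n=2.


d = 383, d mod 4 = 3, so disc(K) = 4d = 1532; |disc(K)| = 1532
Real quadratic field, so n = 2, s = r2 = 0, r1 = 2
M = (n!/n^n) * (4/pi)^s * sqrt(|disc(K)|) = (2!/2^2) * (4/pi)^0 * sqrt(1532)
= 0.5 * 1.000000 * 39.140772
= 19.5704

19.5704


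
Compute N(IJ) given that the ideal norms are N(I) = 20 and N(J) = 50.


N(IJ) = N(I) * N(J)
= 20 * 50
= 1000

1000


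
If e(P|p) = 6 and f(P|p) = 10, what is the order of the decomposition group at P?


|D_P| = e * f
= 6 * 10
= 60

60


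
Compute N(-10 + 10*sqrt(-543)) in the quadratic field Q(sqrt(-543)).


N(a + b*sqrt(d)) = a^2 - d*b^2
= (-10)^2 - (-543)*(10)^2
= 100 + 54300
= 54400

54400


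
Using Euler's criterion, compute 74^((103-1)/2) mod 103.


p = 103 is prime and the exponent is (p-1)/2 = 51, so by Euler's criterion 74^51 = (74/103) = +1 or -1 mod 103.
Compute by square-and-multiply:
  51 = 32 + 16 + 2 + 1 (binary 110011)
  Repeated squaring mod 103: 74^1 = 74, 74^2 = 17, 74^4 = 83, 74^8 = 91, 74^16 = 41, 74^32 = 33
  74^51 = 74^32 * 74^16 * 74^2 * 74^1 = 33 * 41 * 17 * 74 mod 103
    33 * 41 = 1353 = 14 mod 103
    14 * 17 = 238 = 32 mod 103
    32 * 74 = 2368 = 102 mod 103
  74^51 = 102 mod 103
Result 102 = p - 1 = -1 mod 103: 74 is a quadratic non-residue mod 103. As a residue in [0, p-1] the value is 102.
74^51 mod 103 = 102

102


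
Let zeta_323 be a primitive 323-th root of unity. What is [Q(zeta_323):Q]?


The degree equals Euler's totient phi(323).
323 = 17 * 19
phi(323) = 288

288


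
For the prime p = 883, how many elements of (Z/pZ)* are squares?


For prime p, the number of non-zero quadratic residues is (p-1)/2.
= (883-1)/2
= 441

441


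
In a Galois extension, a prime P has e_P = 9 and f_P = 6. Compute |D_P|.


|D_P| = e * f
= 9 * 6
= 54

54


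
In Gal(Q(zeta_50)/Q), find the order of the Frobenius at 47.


The Frobenius at p in Gal(Q(zeta_n)/Q) = (Z/nZ)* is the class of p, so its order is ord_50(47), the smallest k >= 1 with 47^k = 1 mod 50.
n = 50 = 2 * 5^2, phi(50) = 20; the order divides phi(n).
Divisors of 20: 1, 2, 4, 5, 10, 20
Repeated squaring mod 50: 47^1 = 47, 47^2 = 9, 47^4 = 31, 47^8 = 11, 47^16 = 21
Test divisors in increasing order:
  k=1: 47^1 = 47 mod 50
  k=2: 47^2 = 9 mod 50
  k=4: 47^4 = 31 mod 50
  k=5: 47^5 = 31 * 47 = 7 mod 50
  k=10: 47^10 = 11 * 9 = 49 mod 50
  k=20: 47^20 = 21 * 31 = 1 mod 50  <- first divisor giving 1
Order = 20

20


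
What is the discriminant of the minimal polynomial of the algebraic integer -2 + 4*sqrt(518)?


The element -2 + 4*sqrt(518) has minimal polynomial:
x^2 + 4*x - 8284
Discriminant = (4)^2 - 4*(-8284)
= 16 + 33136
= 33152

33152


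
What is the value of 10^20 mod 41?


p = 41 is prime and the exponent is (p-1)/2 = 20, so by Euler's criterion 10^20 = (10/41) = +1 or -1 mod 41.
Compute by square-and-multiply:
  20 = 16 + 4 (binary 10100)
  Repeated squaring mod 41: 10^1 = 10, 10^2 = 18, 10^4 = 37, 10^8 = 16, 10^16 = 10
  10^20 = 10^16 * 10^4 = 10 * 37 mod 41
    10 * 37 = 370 = 1 mod 41
  10^20 = 1 mod 41
Result 1: 10 is a quadratic residue mod 41.
10^20 mod 41 = 1

1


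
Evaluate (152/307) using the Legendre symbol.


p = 307 is prime, so compute (152/307) with the reciprocity algorithm (Jacobi-symbol steps: pull out 2s via (2/n), flip via reciprocity, reduce):
  pull out 2: (2/307) = -1  (since 307 mod 8 = 3)
  pull out 2: (2/307) = -1  (since 307 mod 8 = 3)
  pull out 2: (2/307) = -1  (since 307 mod 8 = 3)
  reciprocity: (19/307) -> -(307/19)
  reduce: (3/19)
  reciprocity: (3/19) -> -(19/3)
  reduce: (1/3)
  (1/3) = 1
Product of signs = -1
(152/307) = -1

-1


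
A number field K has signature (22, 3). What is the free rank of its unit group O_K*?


By Dirichlet's unit theorem:
rank = r1 + r2 - 1
= 22 + 3 - 1
= 24

24


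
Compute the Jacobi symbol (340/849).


Compute (340/849) via quadratic reciprocity:
  pull out 2: (2/849) = +1  (since 849 mod 8 = 1)
  pull out 2: (2/849) = +1  (since 849 mod 8 = 1)
  reciprocity: (85/849) -> +(849/85)
  reduce: (84/85)
  pull out 2: (2/85) = -1  (since 85 mod 8 = 5)
  pull out 2: (2/85) = -1  (since 85 mod 8 = 5)
  reciprocity: (21/85) -> +(85/21)
  reduce: (1/21)
  (1/21) = 1
Product of signs = 1

1


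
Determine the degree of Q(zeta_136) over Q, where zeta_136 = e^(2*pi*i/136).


The degree equals Euler's totient phi(136).
136 = 2^3 * 17
phi(136) = 64

64


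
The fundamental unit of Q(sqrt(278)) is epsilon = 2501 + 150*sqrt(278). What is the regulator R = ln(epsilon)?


epsilon = 2501 + 150*sqrt(278)
= 5001.9998
R = ln(5001.9998)
= 8.5176

8.5176


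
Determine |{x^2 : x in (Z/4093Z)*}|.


For prime p, the number of non-zero quadratic residues is (p-1)/2.
= (4093-1)/2
= 2046

2046


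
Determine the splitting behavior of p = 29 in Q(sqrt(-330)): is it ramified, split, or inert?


K = Q(sqrt(-330)). Since d mod 4 = 2, disc(K) = -1320.
Check p | disc: -1320 mod 29 = 14.
p does not divide disc. Compute Legendre symbol (d/p):
18^((29-1)/2) mod 29 = -1
(d/p) = -1, so p is inert: (p) stays prime with e=1, f=2, g=1.
Therefore p is inert.

inert


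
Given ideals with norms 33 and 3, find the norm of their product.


N(IJ) = N(I) * N(J)
= 33 * 3
= 99

99


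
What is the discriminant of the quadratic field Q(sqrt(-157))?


For K = Q(sqrt(d)) with d squarefree: disc(K) = d if d = 1 mod 4, and disc(K) = 4d if d = 2 or 3 mod 4.
Here d = -157, and d mod 4 = 3.
d = 3 mod 4, not 1 (O_K = Z[sqrt(d)]), so disc(K) = 4d = 4 * (-157) = -628

-628


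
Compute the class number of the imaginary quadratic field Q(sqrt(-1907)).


K = Q(sqrt(-1907)). d mod 4 = 1, so D = disc(K) = d = -1907
h(K) equals the number of primitive reduced positive-definite forms (a, b, c) = a*x^2 + b*x*y + c*y^2 with b^2 - 4ac = D,
where reduced means |b| <= a <= c, with b >= 0 whenever |b| = a or a = c, and primitive means gcd(a, b, c) = 1.
Reduced forces 3a^2 <= |D| = 1907, so 1 <= a <= 25; b must have the parity of D, and c = (b^2 - D)/(4a) must be an integer >= a.
Enumerate a = 1..25, b in [-a, a]:
  a=1: (1, 1, 477)  [1]
  a=2: none
  a=3: (3, -1, 159), (3, 1, 159)  [2]
  a=4..6: none
  a=7: (7, -5, 69), (7, 5, 69)  [2]
  a=8: none
  a=9: (9, -1, 53), (9, 1, 53)  [2]
  a=10..12: none
  a=13: (13, -11, 39), (13, 11, 39)  [2]
  a=14..20: none
  a=21: (21, -19, 27), (21, -5, 23), (21, 5, 23), (21, 19, 27)  [4]
  a=22..25: none
Total reduced forms: 1 + 2 + 2 + 2 + 2 + 4 = 13
h = 13

13


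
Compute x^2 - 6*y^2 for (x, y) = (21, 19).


x^2 - d*y^2
= 21^2 - 6*19^2
= 441 - 2166
= -1725

-1725


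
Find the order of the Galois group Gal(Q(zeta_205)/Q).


|Gal(Q(zeta_205)/Q)| = phi(205)
= 160

160


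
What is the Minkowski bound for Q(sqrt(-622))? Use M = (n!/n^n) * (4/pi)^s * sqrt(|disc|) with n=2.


d = -622, d mod 4 = 2, so disc(K) = 4d = -2488; |disc(K)| = 2488
Imaginary quadratic field, so n = 2, s = r2 = 1, r1 = 0
M = (n!/n^n) * (4/pi)^s * sqrt(|disc(K)|) = (2!/2^2) * (4/pi)^1 * sqrt(2488)
= 0.5 * 1.273240 * 49.879856
= 31.7545

31.7545


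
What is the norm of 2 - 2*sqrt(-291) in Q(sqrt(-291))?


N(a + b*sqrt(d)) = a^2 - d*b^2
= (2)^2 - (-291)*(-2)^2
= 4 + 1164
= 1168

1168


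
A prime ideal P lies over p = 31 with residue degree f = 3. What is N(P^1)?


N(P^a) = p^(a*f)
= 31^(1*3)
= 31^3
= 29791

29791


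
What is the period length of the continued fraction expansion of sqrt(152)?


Run the CF algorithm for sqrt(152).
a_0 = floor(sqrt(152)) = 12; set m_0=0, q_0=1.
Recurrence: m' = q*a - m,  q' = (d - m'^2)/q,  a' = floor((a_0 + m')/q').
  step 1: m=12, q=8, a=3
  step 2: m=12, q=1, a=24
a_2 = 2*a_0 = 24, so the period closes here.
sqrt(152) = [12; 3, 24]
Period length = 2

2


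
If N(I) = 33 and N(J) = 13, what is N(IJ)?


N(IJ) = N(I) * N(J)
= 33 * 13
= 429

429


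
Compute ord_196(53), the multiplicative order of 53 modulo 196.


We want ord_196(53), the smallest k >= 1 with 53^k = 1 mod 196.
n = 196 = 2^2 * 7^2, phi(196) = 84; the order divides phi(n).
Divisors of 84: 1, 2, 3, 4, 6, 7, 12, 14, 21, 28, 42, 84
Repeated squaring mod 196: 53^1 = 53, 53^2 = 65, 53^4 = 109, 53^8 = 121, 53^16 = 137, 53^32 = 149, 53^64 = 53
Test divisors in increasing order:
  k=1: 53^1 = 53 mod 196
  k=2: 53^2 = 65 mod 196
  k=3: 53^3 = 65 * 53 = 113 mod 196
  k=4: 53^4 = 109 mod 196
  k=6: 53^6 = 109 * 65 = 29 mod 196
  k=7: 53^7 = 109 * 65 * 53 = 165 mod 196
  k=12: 53^12 = 121 * 109 = 57 mod 196
  k=14: 53^14 = 121 * 109 * 65 = 177 mod 196
  k=21: 53^21 = 137 * 109 * 53 = 1 mod 196  <- first divisor giving 1
Order = 21

21


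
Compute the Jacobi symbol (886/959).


Compute (886/959) via quadratic reciprocity:
  pull out 2: (2/959) = +1  (since 959 mod 8 = 7)
  reciprocity: (443/959) -> -(959/443)
  reduce: (73/443)
  reciprocity: (73/443) -> +(443/73)
  reduce: (5/73)
  reciprocity: (5/73) -> +(73/5)
  reduce: (3/5)
  reciprocity: (3/5) -> +(5/3)
  reduce: (2/3)
  pull out 2: (2/3) = -1  (since 3 mod 8 = 3)
  (1/3) = 1
Product of signs = 1

1


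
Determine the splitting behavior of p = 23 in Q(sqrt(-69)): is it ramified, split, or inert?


K = Q(sqrt(-69)). Since d mod 4 = 3, disc(K) = -276.
Check p | disc: -276 mod 23 = 0.
p divides disc, so p ramifies: (p) = P^2 with e=2, f=1, g=1.
Therefore p is ramified.

ramified


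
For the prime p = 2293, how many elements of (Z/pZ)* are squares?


For prime p, the number of non-zero quadratic residues is (p-1)/2.
= (2293-1)/2
= 1146

1146


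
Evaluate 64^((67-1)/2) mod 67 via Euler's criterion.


p = 67 is prime and the exponent is (p-1)/2 = 33, so by Euler's criterion 64^33 = (64/67) = +1 or -1 mod 67.
Compute by square-and-multiply:
  33 = 32 + 1 (binary 100001)
  Repeated squaring mod 67: 64^1 = 64, 64^2 = 9, 64^4 = 14, 64^8 = 62, 64^16 = 25, 64^32 = 22
  64^33 = 64^32 * 64^1 = 22 * 64 mod 67
    22 * 64 = 1408 = 1 mod 67
  64^33 = 1 mod 67
Result 1: 64 is a quadratic residue mod 67.
64^33 mod 67 = 1

1


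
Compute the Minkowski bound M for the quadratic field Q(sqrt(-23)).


d = -23, d mod 4 = 1, so disc(K) = d = -23; |disc(K)| = 23
Imaginary quadratic field, so n = 2, s = r2 = 1, r1 = 0
M = (n!/n^n) * (4/pi)^s * sqrt(|disc(K)|) = (2!/2^2) * (4/pi)^1 * sqrt(23)
= 0.5 * 1.273240 * 4.795832
= 3.0531

3.0531


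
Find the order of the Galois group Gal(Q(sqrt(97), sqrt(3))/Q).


The 2 square roots of distinct primes are multiplicatively independent over Q,
so [K:Q] = 2^2 and Gal(K/Q) is isomorphic to (Z/2Z)^2.
|Gal| = 2^2 = 4

4


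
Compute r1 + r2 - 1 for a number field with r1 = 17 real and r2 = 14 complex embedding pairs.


By Dirichlet's unit theorem:
rank = r1 + r2 - 1
= 17 + 14 - 1
= 30

30


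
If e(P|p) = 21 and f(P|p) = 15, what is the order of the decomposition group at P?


|D_P| = e * f
= 21 * 15
= 315

315


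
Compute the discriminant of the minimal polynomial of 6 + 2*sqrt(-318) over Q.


The element 6 + 2*sqrt(-318) has minimal polynomial:
x^2 - 12*x + 1308
Discriminant = (-12)^2 - 4*(1308)
= 144 - 5232
= -5088

-5088


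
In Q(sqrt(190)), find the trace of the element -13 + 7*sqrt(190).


Tr(a + b*sqrt(d)) = (a + b*sqrt(d)) + (a - b*sqrt(d)) = 2a
= 2 * (-13)
= -26

-26


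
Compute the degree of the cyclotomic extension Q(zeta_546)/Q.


The degree equals Euler's totient phi(546).
546 = 2 * 3 * 7 * 13
phi(546) = 144

144


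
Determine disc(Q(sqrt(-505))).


For K = Q(sqrt(d)) with d squarefree: disc(K) = d if d = 1 mod 4, and disc(K) = 4d if d = 2 or 3 mod 4.
Here d = -505, and d mod 4 = 3.
d = 3 mod 4, not 1 (O_K = Z[sqrt(d)]), so disc(K) = 4d = 4 * (-505) = -2020

-2020


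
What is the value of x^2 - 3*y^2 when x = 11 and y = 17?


x^2 - d*y^2
= 11^2 - 3*17^2
= 121 - 867
= -746

-746


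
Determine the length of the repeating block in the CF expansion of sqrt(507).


Run the CF algorithm for sqrt(507).
a_0 = floor(sqrt(507)) = 22; set m_0=0, q_0=1.
Recurrence: m' = q*a - m,  q' = (d - m'^2)/q,  a' = floor((a_0 + m')/q').
  step 1: m=22, q=23, a=1
  step 2: m=1, q=22, a=1
  step 3: m=21, q=3, a=14
  step 4: m=21, q=22, a=1
  step 5: m=1, q=23, a=1
  step 6: m=22, q=1, a=44
a_6 = 2*a_0 = 44, so the period closes here.
sqrt(507) = [22; 1, 1, 14, 1, 1, 44]
Period length = 6

6


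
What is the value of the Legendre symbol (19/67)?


p = 67 is prime, so compute (19/67) with the reciprocity algorithm (Jacobi-symbol steps: pull out 2s via (2/n), flip via reciprocity, reduce):
  reciprocity: (19/67) -> -(67/19)
  reduce: (10/19)
  pull out 2: (2/19) = -1  (since 19 mod 8 = 3)
  reciprocity: (5/19) -> +(19/5)
  reduce: (4/5)
  pull out 2: (2/5) = -1  (since 5 mod 8 = 5)
  pull out 2: (2/5) = -1  (since 5 mod 8 = 5)
  (1/5) = 1
Product of signs = 1
(19/67) = 1

1


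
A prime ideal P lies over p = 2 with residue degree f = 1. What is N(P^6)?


N(P^a) = p^(a*f)
= 2^(6*1)
= 2^6
= 64

64


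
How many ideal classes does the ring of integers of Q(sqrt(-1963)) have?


K = Q(sqrt(-1963)). d mod 4 = 1, so D = disc(K) = d = -1963
h(K) equals the number of primitive reduced positive-definite forms (a, b, c) = a*x^2 + b*x*y + c*y^2 with b^2 - 4ac = D,
where reduced means |b| <= a <= c, with b >= 0 whenever |b| = a or a = c, and primitive means gcd(a, b, c) = 1.
Reduced forces 3a^2 <= |D| = 1963, so 1 <= a <= 25; b must have the parity of D, and c = (b^2 - D)/(4a) must be an integer >= a.
Enumerate a = 1..25, b in [-a, a]:
  a=1: (1, 1, 491)  [1]
  a=2..6: none
  a=7: (7, -5, 71), (7, 5, 71)  [2]
  a=8..12: none
  a=13: (13, 13, 41)  [1]
  a=14..16: none
  a=17: (17, -3, 29), (17, 3, 29)  [2]
  a=18..25: none
Total reduced forms: 1 + 2 + 1 + 2 = 6
h = 6

6


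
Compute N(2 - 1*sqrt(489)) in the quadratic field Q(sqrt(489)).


N(a + b*sqrt(d)) = a^2 - d*b^2
= (2)^2 - (489)*(-1)^2
= 4 - 489
= -485

-485


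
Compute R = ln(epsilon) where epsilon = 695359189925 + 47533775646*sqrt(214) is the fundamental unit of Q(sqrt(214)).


epsilon = 695359189925 + 47533775646*sqrt(214)
= 1.3907e+12
R = ln(1.3907e+12)
= 27.9608

27.9608


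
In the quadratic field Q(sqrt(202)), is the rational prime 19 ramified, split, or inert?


K = Q(sqrt(202)). Since d mod 4 = 2, disc(K) = 808.
Check p | disc: 808 mod 19 = 10.
p does not divide disc. Compute Legendre symbol (d/p):
12^((19-1)/2) mod 19 = -1
(d/p) = -1, so p is inert: (p) stays prime with e=1, f=2, g=1.
Therefore p is inert.

inert


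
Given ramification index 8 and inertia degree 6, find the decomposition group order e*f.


|D_P| = e * f
= 8 * 6
= 48

48


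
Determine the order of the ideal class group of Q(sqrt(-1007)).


K = Q(sqrt(-1007)). d mod 4 = 1, so D = disc(K) = d = -1007
h(K) equals the number of primitive reduced positive-definite forms (a, b, c) = a*x^2 + b*x*y + c*y^2 with b^2 - 4ac = D,
where reduced means |b| <= a <= c, with b >= 0 whenever |b| = a or a = c, and primitive means gcd(a, b, c) = 1.
Reduced forces 3a^2 <= |D| = 1007, so 1 <= a <= 18; b must have the parity of D, and c = (b^2 - D)/(4a) must be an integer >= a.
Enumerate a = 1..18, b in [-a, a]:
  a=1: (1, 1, 252)  [1]
  a=2: (2, -1, 126), (2, 1, 126)  [2]
  a=3: (3, -1, 84), (3, 1, 84)  [2]
  a=4: (4, -1, 63), (4, 1, 63)  [2]
  a=5: none
  a=6: (6, -5, 43), (6, -1, 42), (6, 1, 42), (6, 5, 43)  [4]
  a=7: (7, -1, 36), (7, 1, 36)  [2]
  a=8: (8, -7, 33), (8, 7, 33)  [2]
  a=9: (9, -1, 28), (9, 1, 28)  [2]
  a=10: none
  a=11: (11, -7, 24), (11, 7, 24)  [2]
  a=12: (12, -7, 22), (12, -1, 21), (12, 1, 21), (12, 7, 22)  [4]
  a=13: none
  a=14: (14, -13, 21), (14, -1, 18), (14, 1, 18), (14, 13, 21)  [4]
  a=15: none
  a=16: (16, -9, 17), (16, 9, 17)  [2]
  a=17: none
  a=18: (18, 17, 18)  [1]
Total reduced forms: 1 + 2 + 2 + 2 + 4 + 2 + 2 + 2 + 2 + 4 + 4 + 2 + 1 = 30
h = 30

30


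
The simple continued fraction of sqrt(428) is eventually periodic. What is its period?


Run the CF algorithm for sqrt(428).
a_0 = floor(sqrt(428)) = 20; set m_0=0, q_0=1.
Recurrence: m' = q*a - m,  q' = (d - m'^2)/q,  a' = floor((a_0 + m')/q').
  step 1: m=20, q=28, a=1
  step 2: m=8, q=13, a=2
  step 3: m=18, q=8, a=4
  step 4: m=14, q=29, a=1
  step 5: m=15, q=7, a=5
  step 6: m=20, q=4, a=10
  step 7: m=20, q=7, a=5
  step 8: m=15, q=29, a=1
  step 9: m=14, q=8, a=4
  step 10: m=18, q=13, a=2
  step 11: m=8, q=28, a=1
  step 12: m=20, q=1, a=40
a_12 = 2*a_0 = 40, so the period closes here.
sqrt(428) = [20; 1, 2, 4, 1, 5, 10, 5, 1, 4, 2, 1, 40]
Period length = 12

12


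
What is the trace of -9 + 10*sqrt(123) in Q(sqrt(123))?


Tr(a + b*sqrt(d)) = (a + b*sqrt(d)) + (a - b*sqrt(d)) = 2a
= 2 * (-9)
= -18

-18


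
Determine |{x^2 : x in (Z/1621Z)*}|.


For prime p, the number of non-zero quadratic residues is (p-1)/2.
= (1621-1)/2
= 810

810


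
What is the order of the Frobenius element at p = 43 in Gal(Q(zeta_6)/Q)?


The Frobenius at p in Gal(Q(zeta_n)/Q) = (Z/nZ)* is the class of p, so its order is ord_6(43), the smallest k >= 1 with 43^k = 1 mod 6.
n = 6 = 2 * 3, phi(6) = 2; the order divides phi(n).
Divisors of 2: 1, 2
Repeated squaring mod 6: 43^1 = 1, 43^2 = 1
Test divisors in increasing order:
  k=1: 43^1 = 1 mod 6  <- first divisor giving 1
Order = 1

1


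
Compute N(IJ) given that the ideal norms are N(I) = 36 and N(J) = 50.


N(IJ) = N(I) * N(J)
= 36 * 50
= 1800

1800


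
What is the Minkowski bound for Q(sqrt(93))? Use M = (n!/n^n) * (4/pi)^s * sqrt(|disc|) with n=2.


d = 93, d mod 4 = 1, so disc(K) = d = 93; |disc(K)| = 93
Real quadratic field, so n = 2, s = r2 = 0, r1 = 2
M = (n!/n^n) * (4/pi)^s * sqrt(|disc(K)|) = (2!/2^2) * (4/pi)^0 * sqrt(93)
= 0.5 * 1.000000 * 9.643651
= 4.8218

4.8218


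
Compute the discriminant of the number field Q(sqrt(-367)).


For K = Q(sqrt(d)) with d squarefree: disc(K) = d if d = 1 mod 4, and disc(K) = 4d if d = 2 or 3 mod 4.
Here d = -367, and d mod 4 = 1.
d = 1 mod 4 (O_K = Z[(1+sqrt(d))/2]), so disc(K) = d = -367

-367


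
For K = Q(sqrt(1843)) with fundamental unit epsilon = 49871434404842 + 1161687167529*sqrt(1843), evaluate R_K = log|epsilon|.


epsilon = 49871434404842 + 1161687167529*sqrt(1843)
= 9.9743e+13
R = ln(9.9743e+13)
= 32.2336

32.2336


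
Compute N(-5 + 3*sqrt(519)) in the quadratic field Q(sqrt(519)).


N(a + b*sqrt(d)) = a^2 - d*b^2
= (-5)^2 - (519)*(3)^2
= 25 - 4671
= -4646

-4646


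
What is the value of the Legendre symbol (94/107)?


p = 107 is prime, so compute (94/107) with the reciprocity algorithm (Jacobi-symbol steps: pull out 2s via (2/n), flip via reciprocity, reduce):
  pull out 2: (2/107) = -1  (since 107 mod 8 = 3)
  reciprocity: (47/107) -> -(107/47)
  reduce: (13/47)
  reciprocity: (13/47) -> +(47/13)
  reduce: (8/13)
  pull out 2: (2/13) = -1  (since 13 mod 8 = 5)
  pull out 2: (2/13) = -1  (since 13 mod 8 = 5)
  pull out 2: (2/13) = -1  (since 13 mod 8 = 5)
  (1/13) = 1
Product of signs = -1
(94/107) = -1

-1


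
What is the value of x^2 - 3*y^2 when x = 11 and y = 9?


x^2 - d*y^2
= 11^2 - 3*9^2
= 121 - 243
= -122

-122


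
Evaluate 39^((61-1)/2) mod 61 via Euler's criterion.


p = 61 is prime and the exponent is (p-1)/2 = 30, so by Euler's criterion 39^30 = (39/61) = +1 or -1 mod 61.
Compute by square-and-multiply:
  30 = 16 + 8 + 4 + 2 (binary 11110)
  Repeated squaring mod 61: 39^1 = 39, 39^2 = 57, 39^4 = 16, 39^8 = 12, 39^16 = 22
  39^30 = 39^16 * 39^8 * 39^4 * 39^2 = 22 * 12 * 16 * 57 mod 61
    22 * 12 = 264 = 20 mod 61
    20 * 16 = 320 = 15 mod 61
    15 * 57 = 855 = 1 mod 61
  39^30 = 1 mod 61
Result 1: 39 is a quadratic residue mod 61.
39^30 mod 61 = 1

1


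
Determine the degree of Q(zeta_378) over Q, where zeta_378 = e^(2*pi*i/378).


The degree equals Euler's totient phi(378).
378 = 2 * 3^3 * 7
phi(378) = 108

108


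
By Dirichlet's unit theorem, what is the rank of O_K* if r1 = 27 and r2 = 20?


By Dirichlet's unit theorem:
rank = r1 + r2 - 1
= 27 + 20 - 1
= 46

46


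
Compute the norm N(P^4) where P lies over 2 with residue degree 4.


N(P^a) = p^(a*f)
= 2^(4*4)
= 2^16
= 65536

65536


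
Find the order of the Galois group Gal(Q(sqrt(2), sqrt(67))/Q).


The 2 square roots of distinct primes are multiplicatively independent over Q,
so [K:Q] = 2^2 and Gal(K/Q) is isomorphic to (Z/2Z)^2.
|Gal| = 2^2 = 4

4


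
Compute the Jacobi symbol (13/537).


Compute (13/537) via quadratic reciprocity:
  reciprocity: (13/537) -> +(537/13)
  reduce: (4/13)
  pull out 2: (2/13) = -1  (since 13 mod 8 = 5)
  pull out 2: (2/13) = -1  (since 13 mod 8 = 5)
  (1/13) = 1
Product of signs = 1

1


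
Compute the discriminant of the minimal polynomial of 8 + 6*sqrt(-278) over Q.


The element 8 + 6*sqrt(-278) has minimal polynomial:
x^2 - 16*x + 10072
Discriminant = (-16)^2 - 4*(10072)
= 256 - 40288
= -40032

-40032


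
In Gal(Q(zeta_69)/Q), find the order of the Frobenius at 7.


The Frobenius at p in Gal(Q(zeta_n)/Q) = (Z/nZ)* is the class of p, so its order is ord_69(7), the smallest k >= 1 with 7^k = 1 mod 69.
n = 69 = 3 * 23, phi(69) = 44; the order divides phi(n).
Divisors of 44: 1, 2, 4, 11, 22, 44
Repeated squaring mod 69: 7^1 = 7, 7^2 = 49, 7^4 = 55, 7^8 = 58, 7^16 = 52, 7^32 = 13
Test divisors in increasing order:
  k=1: 7^1 = 7 mod 69
  k=2: 7^2 = 49 mod 69
  k=4: 7^4 = 55 mod 69
  k=11: 7^11 = 58 * 49 * 7 = 22 mod 69
  k=22: 7^22 = 52 * 55 * 49 = 1 mod 69  <- first divisor giving 1
Order = 22

22


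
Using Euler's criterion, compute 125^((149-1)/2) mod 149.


p = 149 is prime and the exponent is (p-1)/2 = 74, so by Euler's criterion 125^74 = (125/149) = +1 or -1 mod 149.
Compute by square-and-multiply:
  74 = 64 + 8 + 2 (binary 1001010)
  Repeated squaring mod 149: 125^1 = 125, 125^2 = 129, 125^4 = 102, 125^8 = 123, 125^16 = 80, 125^32 = 142, 125^64 = 49
  125^74 = 125^64 * 125^8 * 125^2 = 49 * 123 * 129 mod 149
    49 * 123 = 6027 = 67 mod 149
    67 * 129 = 8643 = 1 mod 149
  125^74 = 1 mod 149
Result 1: 125 is a quadratic residue mod 149.
125^74 mod 149 = 1

1


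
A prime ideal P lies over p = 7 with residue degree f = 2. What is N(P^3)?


N(P^a) = p^(a*f)
= 7^(3*2)
= 7^6
= 117649

117649


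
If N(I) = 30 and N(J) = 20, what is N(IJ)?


N(IJ) = N(I) * N(J)
= 30 * 20
= 600

600


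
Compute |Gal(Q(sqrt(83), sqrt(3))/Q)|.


The 2 square roots of distinct primes are multiplicatively independent over Q,
so [K:Q] = 2^2 and Gal(K/Q) is isomorphic to (Z/2Z)^2.
|Gal| = 2^2 = 4

4


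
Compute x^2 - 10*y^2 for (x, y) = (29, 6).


x^2 - d*y^2
= 29^2 - 10*6^2
= 841 - 360
= 481

481


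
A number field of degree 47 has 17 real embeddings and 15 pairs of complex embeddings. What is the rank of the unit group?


By Dirichlet's unit theorem:
rank = r1 + r2 - 1
= 17 + 15 - 1
= 31

31


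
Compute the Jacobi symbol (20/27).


Compute (20/27) via quadratic reciprocity:
  pull out 2: (2/27) = -1  (since 27 mod 8 = 3)
  pull out 2: (2/27) = -1  (since 27 mod 8 = 3)
  reciprocity: (5/27) -> +(27/5)
  reduce: (2/5)
  pull out 2: (2/5) = -1  (since 5 mod 8 = 5)
  (1/5) = 1
Product of signs = -1

-1


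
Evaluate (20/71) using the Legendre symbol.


p = 71 is prime, so compute (20/71) with the reciprocity algorithm (Jacobi-symbol steps: pull out 2s via (2/n), flip via reciprocity, reduce):
  pull out 2: (2/71) = +1  (since 71 mod 8 = 7)
  pull out 2: (2/71) = +1  (since 71 mod 8 = 7)
  reciprocity: (5/71) -> +(71/5)
  reduce: (1/5)
  (1/5) = 1
Product of signs = 1
(20/71) = 1

1


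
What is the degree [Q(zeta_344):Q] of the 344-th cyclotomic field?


The degree equals Euler's totient phi(344).
344 = 2^3 * 43
phi(344) = 168

168


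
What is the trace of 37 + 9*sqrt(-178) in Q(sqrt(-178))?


Tr(a + b*sqrt(d)) = (a + b*sqrt(d)) + (a - b*sqrt(d)) = 2a
= 2 * (37)
= 74

74


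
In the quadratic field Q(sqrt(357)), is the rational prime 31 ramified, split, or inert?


K = Q(sqrt(357)). Since d mod 4 = 1, disc(K) = 357.
Check p | disc: 357 mod 31 = 16.
p does not divide disc. Compute Legendre symbol (d/p):
16^((31-1)/2) mod 31 = 1
(d/p) = 1, so p splits: (p) = P*P' with e=1, f=1, g=2.
Therefore p is split.

split


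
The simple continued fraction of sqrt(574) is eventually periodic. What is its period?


Run the CF algorithm for sqrt(574).
a_0 = floor(sqrt(574)) = 23; set m_0=0, q_0=1.
Recurrence: m' = q*a - m,  q' = (d - m'^2)/q,  a' = floor((a_0 + m')/q').
  step 1: m=23, q=45, a=1
  step 2: m=22, q=2, a=22
  step 3: m=22, q=45, a=1
  step 4: m=23, q=1, a=46
a_4 = 2*a_0 = 46, so the period closes here.
sqrt(574) = [23; 1, 22, 1, 46]
Period length = 4

4


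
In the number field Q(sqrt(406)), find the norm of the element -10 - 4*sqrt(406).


N(a + b*sqrt(d)) = a^2 - d*b^2
= (-10)^2 - (406)*(-4)^2
= 100 - 6496
= -6396

-6396


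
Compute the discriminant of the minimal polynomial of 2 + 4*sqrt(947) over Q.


The element 2 + 4*sqrt(947) has minimal polynomial:
x^2 - 4*x - 15148
Discriminant = (-4)^2 - 4*(-15148)
= 16 + 60592
= 60608

60608


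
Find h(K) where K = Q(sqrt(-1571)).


K = Q(sqrt(-1571)). d mod 4 = 1, so D = disc(K) = d = -1571
h(K) equals the number of primitive reduced positive-definite forms (a, b, c) = a*x^2 + b*x*y + c*y^2 with b^2 - 4ac = D,
where reduced means |b| <= a <= c, with b >= 0 whenever |b| = a or a = c, and primitive means gcd(a, b, c) = 1.
Reduced forces 3a^2 <= |D| = 1571, so 1 <= a <= 22; b must have the parity of D, and c = (b^2 - D)/(4a) must be an integer >= a.
Enumerate a = 1..22, b in [-a, a]:
  a=1: (1, 1, 393)  [1]
  a=2: none
  a=3: (3, -1, 131), (3, 1, 131)  [2]
  a=4: none
  a=5: (5, -3, 79), (5, 3, 79)  [2]
  a=6: none
  a=7: (7, -5, 57), (7, 5, 57)  [2]
  a=8: none
  a=9: (9, -7, 45), (9, 7, 45)  [2]
  a=10..14: none
  a=15: (15, -13, 29), (15, -7, 27), (15, 7, 27), (15, 13, 29)  [4]
  a=16..18: none
  a=19: (19, -5, 21), (19, 5, 21)  [2]
  a=20: none
  a=21: (21, -19, 23), (21, 19, 23)  [2]
  a=22: none
Total reduced forms: 1 + 2 + 2 + 2 + 2 + 4 + 2 + 2 = 17
h = 17

17


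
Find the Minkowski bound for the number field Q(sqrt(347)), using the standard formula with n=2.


d = 347, d mod 4 = 3, so disc(K) = 4d = 1388; |disc(K)| = 1388
Real quadratic field, so n = 2, s = r2 = 0, r1 = 2
M = (n!/n^n) * (4/pi)^s * sqrt(|disc(K)|) = (2!/2^2) * (4/pi)^0 * sqrt(1388)
= 0.5 * 1.000000 * 37.255872
= 18.6279

18.6279


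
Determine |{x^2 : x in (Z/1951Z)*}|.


For prime p, the number of non-zero quadratic residues is (p-1)/2.
= (1951-1)/2
= 975

975


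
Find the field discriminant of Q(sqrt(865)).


For K = Q(sqrt(d)) with d squarefree: disc(K) = d if d = 1 mod 4, and disc(K) = 4d if d = 2 or 3 mod 4.
Here d = 865, and d mod 4 = 1.
d = 1 mod 4 (O_K = Z[(1+sqrt(d))/2]), so disc(K) = d = 865

865


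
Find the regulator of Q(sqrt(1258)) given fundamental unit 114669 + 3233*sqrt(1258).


epsilon = 114669 + 3233*sqrt(1258)
= 229338.0000
R = ln(229338.0000)
= 12.3430

12.3430


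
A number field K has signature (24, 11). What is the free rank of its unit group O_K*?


By Dirichlet's unit theorem:
rank = r1 + r2 - 1
= 24 + 11 - 1
= 34

34


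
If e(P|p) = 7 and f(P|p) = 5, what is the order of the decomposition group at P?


|D_P| = e * f
= 7 * 5
= 35

35


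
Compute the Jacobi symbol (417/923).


Compute (417/923) via quadratic reciprocity:
  reciprocity: (417/923) -> +(923/417)
  reduce: (89/417)
  reciprocity: (89/417) -> +(417/89)
  reduce: (61/89)
  reciprocity: (61/89) -> +(89/61)
  reduce: (28/61)
  pull out 2: (2/61) = -1  (since 61 mod 8 = 5)
  pull out 2: (2/61) = -1  (since 61 mod 8 = 5)
  reciprocity: (7/61) -> +(61/7)
  reduce: (5/7)
  reciprocity: (5/7) -> +(7/5)
  reduce: (2/5)
  pull out 2: (2/5) = -1  (since 5 mod 8 = 5)
  (1/5) = 1
Product of signs = -1

-1


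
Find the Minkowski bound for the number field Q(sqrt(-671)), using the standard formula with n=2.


d = -671, d mod 4 = 1, so disc(K) = d = -671; |disc(K)| = 671
Imaginary quadratic field, so n = 2, s = r2 = 1, r1 = 0
M = (n!/n^n) * (4/pi)^s * sqrt(|disc(K)|) = (2!/2^2) * (4/pi)^1 * sqrt(671)
= 0.5 * 1.273240 * 25.903668
= 16.4908

16.4908


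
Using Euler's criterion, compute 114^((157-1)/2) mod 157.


p = 157 is prime and the exponent is (p-1)/2 = 78, so by Euler's criterion 114^78 = (114/157) = +1 or -1 mod 157.
Compute by square-and-multiply:
  78 = 64 + 8 + 4 + 2 (binary 1001110)
  Repeated squaring mod 157: 114^1 = 114, 114^2 = 122, 114^4 = 126, 114^8 = 19, 114^16 = 47, 114^32 = 11, 114^64 = 121
  114^78 = 114^64 * 114^8 * 114^4 * 114^2 = 121 * 19 * 126 * 122 mod 157
    121 * 19 = 2299 = 101 mod 157
    101 * 126 = 12726 = 9 mod 157
    9 * 122 = 1098 = 156 mod 157
  114^78 = 156 mod 157
Result 156 = p - 1 = -1 mod 157: 114 is a quadratic non-residue mod 157. As a residue in [0, p-1] the value is 156.
114^78 mod 157 = 156

156


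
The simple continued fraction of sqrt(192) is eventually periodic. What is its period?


Run the CF algorithm for sqrt(192).
a_0 = floor(sqrt(192)) = 13; set m_0=0, q_0=1.
Recurrence: m' = q*a - m,  q' = (d - m'^2)/q,  a' = floor((a_0 + m')/q').
  step 1: m=13, q=23, a=1
  step 2: m=10, q=4, a=5
  step 3: m=10, q=23, a=1
  step 4: m=13, q=1, a=26
a_4 = 2*a_0 = 26, so the period closes here.
sqrt(192) = [13; 1, 5, 1, 26]
Period length = 4

4


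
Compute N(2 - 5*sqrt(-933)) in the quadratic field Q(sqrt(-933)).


N(a + b*sqrt(d)) = a^2 - d*b^2
= (2)^2 - (-933)*(-5)^2
= 4 + 23325
= 23329

23329


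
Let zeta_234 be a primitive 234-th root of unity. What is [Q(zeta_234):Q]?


The degree equals Euler's totient phi(234).
234 = 2 * 3^2 * 13
phi(234) = 72

72


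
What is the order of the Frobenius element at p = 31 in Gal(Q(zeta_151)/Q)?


The Frobenius at p in Gal(Q(zeta_n)/Q) = (Z/nZ)* is the class of p, so its order is ord_151(31), the smallest k >= 1 with 31^k = 1 mod 151.
n = 151 = 151, phi(151) = 150; the order divides phi(n).
Divisors of 150: 1, 2, 3, 5, 6, 10, 15, 25, 30, 50, 75, 150
Repeated squaring mod 151: 31^1 = 31, 31^2 = 55, 31^4 = 5, 31^8 = 25, 31^16 = 21, 31^32 = 139, 31^64 = 144, 31^128 = 49
Test divisors in increasing order:
  k=1: 31^1 = 31 mod 151
  k=2: 31^2 = 55 mod 151
  k=3: 31^3 = 55 * 31 = 44 mod 151
  k=5: 31^5 = 5 * 31 = 4 mod 151
  k=6: 31^6 = 5 * 55 = 124 mod 151
  k=10: 31^10 = 25 * 55 = 16 mod 151
  k=15: 31^15 = 25 * 5 * 55 * 31 = 64 mod 151
  k=25: 31^25 = 21 * 25 * 31 = 118 mod 151
  k=30: 31^30 = 21 * 25 * 5 * 55 = 19 mod 151
  k=50: 31^50 = 139 * 21 * 55 = 32 mod 151
  k=75: 31^75 = 144 * 25 * 55 * 31 = 1 mod 151  <- first divisor giving 1
Order = 75

75


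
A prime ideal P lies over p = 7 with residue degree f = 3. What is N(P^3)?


N(P^a) = p^(a*f)
= 7^(3*3)
= 7^9
= 40353607

40353607


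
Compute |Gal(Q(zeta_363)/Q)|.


|Gal(Q(zeta_363)/Q)| = phi(363)
= 220

220


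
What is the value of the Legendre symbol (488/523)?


p = 523 is prime, so compute (488/523) with the reciprocity algorithm (Jacobi-symbol steps: pull out 2s via (2/n), flip via reciprocity, reduce):
  pull out 2: (2/523) = -1  (since 523 mod 8 = 3)
  pull out 2: (2/523) = -1  (since 523 mod 8 = 3)
  pull out 2: (2/523) = -1  (since 523 mod 8 = 3)
  reciprocity: (61/523) -> +(523/61)
  reduce: (35/61)
  reciprocity: (35/61) -> +(61/35)
  reduce: (26/35)
  pull out 2: (2/35) = -1  (since 35 mod 8 = 3)
  reciprocity: (13/35) -> +(35/13)
  reduce: (9/13)
  reciprocity: (9/13) -> +(13/9)
  reduce: (4/9)
  pull out 2: (2/9) = +1  (since 9 mod 8 = 1)
  pull out 2: (2/9) = +1  (since 9 mod 8 = 1)
  (1/9) = 1
Product of signs = 1
(488/523) = 1

1


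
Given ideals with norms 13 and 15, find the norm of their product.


N(IJ) = N(I) * N(J)
= 13 * 15
= 195

195


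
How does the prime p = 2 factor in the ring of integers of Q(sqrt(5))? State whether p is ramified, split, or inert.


K = Q(sqrt(5)). Since d mod 4 = 1, disc(K) = 5.
Check p | disc: 5 mod 2 = 1.
p=2 does not divide disc (d is 1 mod 4). 2 splits iff d = 1 mod 8.
d mod 8 = 5, so (d/2) = -1.
(d/p) = -1, so p is inert: (p) stays prime with e=1, f=2, g=1.
Therefore p is inert.

inert


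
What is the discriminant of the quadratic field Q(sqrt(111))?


For K = Q(sqrt(d)) with d squarefree: disc(K) = d if d = 1 mod 4, and disc(K) = 4d if d = 2 or 3 mod 4.
Here d = 111, and d mod 4 = 3.
d = 3 mod 4, not 1 (O_K = Z[sqrt(d)]), so disc(K) = 4d = 4 * (111) = 444

444


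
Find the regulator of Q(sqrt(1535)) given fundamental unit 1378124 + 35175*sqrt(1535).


epsilon = 1378124 + 35175*sqrt(1535)
= 2.7562e+06
R = ln(2.7562e+06)
= 14.8294

14.8294


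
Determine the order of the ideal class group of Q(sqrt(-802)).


K = Q(sqrt(-802)). d mod 4 = 2, so D = disc(K) = 4d = -3208
h(K) equals the number of primitive reduced positive-definite forms (a, b, c) = a*x^2 + b*x*y + c*y^2 with b^2 - 4ac = D,
where reduced means |b| <= a <= c, with b >= 0 whenever |b| = a or a = c, and primitive means gcd(a, b, c) = 1.
Reduced forces 3a^2 <= |D| = 3208, so 1 <= a <= 32; b must have the parity of D, and c = (b^2 - D)/(4a) must be an integer >= a.
Enumerate a = 1..32, b in [-a, a]:
  a=1: (1, 0, 802)  [1]
  a=2: (2, 0, 401)  [1]
  a=3..10: none
  a=11: (11, -2, 73), (11, 2, 73)  [2]
  a=12: none
  a=13: (13, -4, 62), (13, 4, 62)  [2]
  a=14..21: none
  a=22: (22, -20, 41), (22, 20, 41)  [2]
  a=23: (23, -14, 37), (23, 14, 37)  [2]
  a=24..25: none
  a=26: (26, -4, 31), (26, 4, 31)  [2]
  a=27..32: none
Total reduced forms: 1 + 1 + 2 + 2 + 2 + 2 + 2 = 12
h = 12

12


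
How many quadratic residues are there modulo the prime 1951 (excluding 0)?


For prime p, the number of non-zero quadratic residues is (p-1)/2.
= (1951-1)/2
= 975

975
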